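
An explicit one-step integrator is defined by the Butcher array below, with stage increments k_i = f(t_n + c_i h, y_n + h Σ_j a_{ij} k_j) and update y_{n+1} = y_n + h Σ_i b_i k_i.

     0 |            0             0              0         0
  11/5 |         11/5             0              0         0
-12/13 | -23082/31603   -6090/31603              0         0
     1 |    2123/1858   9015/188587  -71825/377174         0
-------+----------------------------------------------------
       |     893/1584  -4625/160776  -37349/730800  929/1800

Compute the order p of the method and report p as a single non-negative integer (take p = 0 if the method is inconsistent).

4

b = (893/1584, -4625/160776, -37349/730800, 929/1800)
c = (0, 11/5, -12/13, 1)
Ac = (0, 0, -1218/2873, 261/929)
Σ b_i: 893/1584·1 + (-4625/160776)·1 + (-37349/730800)·1 + 929/1800·1 = 1 ✓
b·c: (-4625/160776)·11/5 + (-37349/730800)·(-12/13) + 929/1800·1 = 1/2 ✓
b·c²: (-4625/160776)·121/25 + (-37349/730800)·144/169 + 929/1800·1 = 1/3 ✓
b·Ac: (-37349/730800)·(-1218/2873) + 929/1800·261/929 = 1/6 ✓
b·c³: (-4625/160776)·1331/125 + (-37349/730800)·(-1728/2197) + 929/1800·1 = 1/4 ✓
b·(c∘Ac): (-37349/730800)·14616/37349 + 929/1800·261/929 = 1/8 ✓
b·Ac²: (-37349/730800)·(-13398/14365) + 929/1800·321/4645 = 1/12 ✓
b·A²c: 929/1800·75/929 = 1/24 ✓; 4 stages ⇒ order 4.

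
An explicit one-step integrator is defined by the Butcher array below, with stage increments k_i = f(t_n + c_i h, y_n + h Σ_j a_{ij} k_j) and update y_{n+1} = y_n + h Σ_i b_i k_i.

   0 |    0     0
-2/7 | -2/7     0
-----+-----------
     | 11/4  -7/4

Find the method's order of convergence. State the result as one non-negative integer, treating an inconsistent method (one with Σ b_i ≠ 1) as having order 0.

2

b = (11/4, -7/4)
c = (0, -2/7)
Σ b_i: 11/4·1 + (-7/4)·1 = 1 ✓
b·c: (-7/4)·(-2/7) = 1/2 ✓; 2 stages ⇒ order 2.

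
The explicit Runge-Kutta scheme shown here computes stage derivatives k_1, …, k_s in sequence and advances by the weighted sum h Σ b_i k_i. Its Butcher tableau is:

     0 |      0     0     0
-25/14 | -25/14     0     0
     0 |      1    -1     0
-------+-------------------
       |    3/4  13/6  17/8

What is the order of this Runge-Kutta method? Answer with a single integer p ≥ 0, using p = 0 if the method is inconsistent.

0

b = (3/4, 13/6, 17/8)
c = (0, -25/14, 0)
Ac = (0, 0, 25/14)
Σ b_i: 3/4·1 + 13/6·1 + 17/8·1 = 121/24 ≠ 1 ⇒ order 0.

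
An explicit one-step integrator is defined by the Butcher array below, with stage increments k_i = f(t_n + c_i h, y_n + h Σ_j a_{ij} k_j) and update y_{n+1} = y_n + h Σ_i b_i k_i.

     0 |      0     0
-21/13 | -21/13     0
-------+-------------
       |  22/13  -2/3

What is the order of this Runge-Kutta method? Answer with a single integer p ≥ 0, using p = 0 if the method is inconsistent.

0

b = (22/13, -2/3)
c = (0, -21/13)
Σ b_i: 22/13·1 + (-2/3)·1 = 40/39 ≠ 1 ⇒ order 0.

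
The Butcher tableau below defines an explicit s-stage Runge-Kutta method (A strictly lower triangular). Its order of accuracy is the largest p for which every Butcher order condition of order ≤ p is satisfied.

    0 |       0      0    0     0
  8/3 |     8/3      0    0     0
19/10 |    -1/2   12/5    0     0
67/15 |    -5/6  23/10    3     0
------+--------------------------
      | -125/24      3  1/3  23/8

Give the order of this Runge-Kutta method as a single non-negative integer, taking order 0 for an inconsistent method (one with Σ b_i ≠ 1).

b = (-125/24, 3, 1/3, 23/8)
c = (0, 8/3, 19/10, 67/15)
Ac = (0, 0, 32/5, 71/6)
Σ b_i: (-125/24)·1 + 3·1 + 1/3·1 + 23/8·1 = 1 ✓
b·c: 3·8/3 + 1/3·19/10 + 23/8·67/15 = 859/40 ≠ 1/2 ⇒ order 1.

1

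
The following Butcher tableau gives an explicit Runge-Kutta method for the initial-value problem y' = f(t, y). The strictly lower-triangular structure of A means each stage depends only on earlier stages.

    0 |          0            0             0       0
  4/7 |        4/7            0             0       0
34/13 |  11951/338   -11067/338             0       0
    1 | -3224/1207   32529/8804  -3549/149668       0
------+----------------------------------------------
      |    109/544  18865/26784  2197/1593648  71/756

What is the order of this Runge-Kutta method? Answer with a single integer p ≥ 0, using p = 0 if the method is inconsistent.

b = (109/544, 18865/26784, 2197/1593648, 71/756)
c = (0, 4/7, 34/13, 1)
Ac = (0, 0, -3162/169, 291/142)
Σ b_i: 109/544·1 + 18865/26784·1 + 2197/1593648·1 + 71/756·1 = 1 ✓
b·c: 18865/26784·4/7 + 2197/1593648·34/13 + 71/756·1 = 1/2 ✓
b·c²: 18865/26784·16/49 + 2197/1593648·1156/169 + 71/756·1 = 1/3 ✓
b·Ac: 2197/1593648·(-3162/169) + 71/756·291/142 = 1/6 ✓
b·c³: 18865/26784·64/343 + 2197/1593648·39304/2197 + 71/756·1 = 1/4 ✓
b·(c∘Ac): 2197/1593648·(-107508/2197) + 71/756·291/142 = 1/8 ✓
b·Ac²: 2197/1593648·(-12648/1183) + 71/756·519/497 = 1/12 ✓
b·A²c: 71/756·63/142 = 1/24 ✓; 4 stages ⇒ order 4.

4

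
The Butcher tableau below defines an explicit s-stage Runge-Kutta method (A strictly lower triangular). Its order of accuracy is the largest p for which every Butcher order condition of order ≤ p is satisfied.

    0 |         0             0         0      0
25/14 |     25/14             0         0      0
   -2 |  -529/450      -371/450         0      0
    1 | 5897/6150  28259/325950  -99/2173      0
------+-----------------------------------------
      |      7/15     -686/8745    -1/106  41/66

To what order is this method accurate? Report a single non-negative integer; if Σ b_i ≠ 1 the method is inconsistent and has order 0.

b = (7/15, -686/8745, -1/106, 41/66)
c = (0, 25/14, -2, 1)
Ac = (0, 0, -53/36, 121/492)
Σ b_i: 7/15·1 + (-686/8745)·1 + (-1/106)·1 + 41/66·1 = 1 ✓
b·c: (-686/8745)·25/14 + (-1/106)·(-2) + 41/66·1 = 1/2 ✓
b·c²: (-686/8745)·625/196 + (-1/106)·4 + 41/66·1 = 1/3 ✓
b·Ac: (-1/106)·(-53/36) + 41/66·121/492 = 1/6 ✓
b·c³: (-686/8745)·15625/2744 + (-1/106)·(-8) + 41/66·1 = 1/4 ✓
b·(c∘Ac): (-1/106)·53/18 + 41/66·121/492 = 1/8 ✓
b·Ac²: (-1/106)·(-1325/504) + 41/66·649/6888 = 1/12 ✓
b·A²c: 41/66·11/164 = 1/24 ✓; 4 stages ⇒ order 4.

4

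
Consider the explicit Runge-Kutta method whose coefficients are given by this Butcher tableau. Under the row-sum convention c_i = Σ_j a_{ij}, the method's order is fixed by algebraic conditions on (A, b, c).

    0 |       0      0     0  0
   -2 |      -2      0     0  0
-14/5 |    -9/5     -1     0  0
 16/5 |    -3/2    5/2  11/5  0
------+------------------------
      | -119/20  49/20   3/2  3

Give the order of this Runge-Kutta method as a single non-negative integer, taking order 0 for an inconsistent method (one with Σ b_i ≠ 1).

b = (-119/20, 49/20, 3/2, 3)
c = (0, -2, -14/5, 16/5)
Ac = (0, 0, 2, -279/25)
Σ b_i: (-119/20)·1 + 49/20·1 + 3/2·1 + 3·1 = 1 ✓
b·c: 49/20·(-2) + 3/2·(-14/5) + 3·16/5 = 1/2 ✓
b·c²: 49/20·4 + 3/2·196/25 + 3·256/25 = 1307/25 ≠ 1/3 ⇒ order 2.
b·Ac: 3/2·2 + 3·(-279/25) = -762/25 ≠ 1/6

2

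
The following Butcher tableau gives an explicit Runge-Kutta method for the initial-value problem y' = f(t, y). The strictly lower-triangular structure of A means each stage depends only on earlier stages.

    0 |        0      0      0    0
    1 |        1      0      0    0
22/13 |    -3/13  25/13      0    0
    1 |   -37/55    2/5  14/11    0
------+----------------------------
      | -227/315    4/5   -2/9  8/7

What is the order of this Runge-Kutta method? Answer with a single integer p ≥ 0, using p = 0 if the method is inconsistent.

b = (-227/315, 4/5, -2/9, 8/7)
c = (0, 1, 22/13, 1)
Ac = (0, 0, 25/13, 166/65)
Σ b_i: (-227/315)·1 + 4/5·1 + (-2/9)·1 + 8/7·1 = 1 ✓
b·c: 4/5·1 + (-2/9)·22/13 + 8/7·1 = 6416/4095 ≠ 1/2 ⇒ order 1.

1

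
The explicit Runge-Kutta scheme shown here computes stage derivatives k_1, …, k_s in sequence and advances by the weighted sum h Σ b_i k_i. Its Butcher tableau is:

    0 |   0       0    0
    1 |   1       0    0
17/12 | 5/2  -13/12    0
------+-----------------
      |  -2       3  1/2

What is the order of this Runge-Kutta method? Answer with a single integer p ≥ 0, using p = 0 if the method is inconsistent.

0

b = (-2, 3, 1/2)
c = (0, 1, 17/12)
Ac = (0, 0, -13/12)
Σ b_i: (-2)·1 + 3·1 + 1/2·1 = 3/2 ≠ 1 ⇒ order 0.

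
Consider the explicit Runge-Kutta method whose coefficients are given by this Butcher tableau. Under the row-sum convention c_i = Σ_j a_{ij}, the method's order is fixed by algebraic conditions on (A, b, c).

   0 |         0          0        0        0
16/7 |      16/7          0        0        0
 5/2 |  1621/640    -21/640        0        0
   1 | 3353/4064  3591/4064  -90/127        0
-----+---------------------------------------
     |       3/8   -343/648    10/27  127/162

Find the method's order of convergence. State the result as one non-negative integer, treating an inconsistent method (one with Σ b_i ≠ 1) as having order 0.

4

b = (3/8, -343/648, 10/27, 127/162)
c = (0, 16/7, 5/2, 1)
Ac = (0, 0, -3/40, 63/254)
Σ b_i: 3/8·1 + (-343/648)·1 + 10/27·1 + 127/162·1 = 1 ✓
b·c: (-343/648)·16/7 + 10/27·5/2 + 127/162·1 = 1/2 ✓
b·c²: (-343/648)·256/49 + 10/27·25/4 + 127/162·1 = 1/3 ✓
b·Ac: 10/27·(-3/40) + 127/162·63/254 = 1/6 ✓
b·c³: (-343/648)·4096/343 + 10/27·125/8 + 127/162·1 = 1/4 ✓
b·(c∘Ac): 10/27·(-3/16) + 127/162·63/254 = 1/8 ✓
b·Ac²: 10/27·(-6/35) + 127/162·333/1778 = 1/12 ✓
b·A²c: 127/162·27/508 = 1/24 ✓; 4 stages ⇒ order 4.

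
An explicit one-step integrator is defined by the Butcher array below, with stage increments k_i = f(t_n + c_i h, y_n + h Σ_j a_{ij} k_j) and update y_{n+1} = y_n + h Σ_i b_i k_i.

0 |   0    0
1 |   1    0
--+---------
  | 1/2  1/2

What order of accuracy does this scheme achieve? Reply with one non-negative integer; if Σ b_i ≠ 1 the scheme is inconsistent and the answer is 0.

b = (1/2, 1/2)
c = (0, 1)
Σ b_i: 1/2·1 + 1/2·1 = 1 ✓
b·c: 1/2·1 = 1/2 ✓; 2 stages ⇒ order 2.

2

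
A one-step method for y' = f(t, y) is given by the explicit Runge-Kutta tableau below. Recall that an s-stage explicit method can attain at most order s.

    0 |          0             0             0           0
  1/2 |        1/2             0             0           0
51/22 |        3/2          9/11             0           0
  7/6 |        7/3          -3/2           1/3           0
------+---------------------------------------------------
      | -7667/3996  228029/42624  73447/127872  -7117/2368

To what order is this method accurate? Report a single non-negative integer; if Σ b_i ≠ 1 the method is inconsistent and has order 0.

b = (-7667/3996, 228029/42624, 73447/127872, -7117/2368)
c = (0, 1/2, 51/22, 7/6)
Ac = (0, 0, 9/22, 1/44)
Σ b_i: (-7667/3996)·1 + 228029/42624·1 + 73447/127872·1 + (-7117/2368)·1 = 1 ✓
b·c: 228029/42624·1/2 + 73447/127872·51/22 + (-7117/2368)·7/6 = 1/2 ✓
b·c²: 228029/42624·1/4 + 73447/127872·2601/484 + (-7117/2368)·49/36 = 1/3 ✓
b·Ac: 73447/127872·9/22 + (-7117/2368)·1/44 = 1/6 ✓
b·c³: 228029/42624·1/8 + 73447/127872·132651/10648 + (-7117/2368)·343/216 = 1073101/351648 ≠ 1/4 ⇒ order 3.
b·(c∘Ac): 73447/127872·459/484 + (-7117/2368)·7/264 = 6607/14208 ≠ 1/8
b·Ac²: 73447/127872·9/44 + (-7117/2368)·1371/968 = -161729/39072 ≠ 1/12
b·A²c: (-7117/2368)·3/22 = -1941/4736 ≠ 1/24

3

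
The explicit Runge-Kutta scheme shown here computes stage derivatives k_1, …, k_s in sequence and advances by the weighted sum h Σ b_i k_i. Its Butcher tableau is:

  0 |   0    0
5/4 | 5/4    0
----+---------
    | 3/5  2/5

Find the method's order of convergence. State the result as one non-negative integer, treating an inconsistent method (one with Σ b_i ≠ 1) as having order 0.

b = (3/5, 2/5)
c = (0, 5/4)
Σ b_i: 3/5·1 + 2/5·1 = 1 ✓
b·c: 2/5·5/4 = 1/2 ✓; 2 stages ⇒ order 2.

2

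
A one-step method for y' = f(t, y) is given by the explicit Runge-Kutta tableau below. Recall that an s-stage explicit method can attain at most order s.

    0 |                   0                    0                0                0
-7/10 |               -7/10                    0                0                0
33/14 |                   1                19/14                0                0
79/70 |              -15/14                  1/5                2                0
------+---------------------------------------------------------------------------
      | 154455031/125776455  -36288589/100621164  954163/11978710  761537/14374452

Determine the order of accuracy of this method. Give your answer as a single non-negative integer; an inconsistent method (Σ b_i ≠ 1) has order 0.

3

b = (154455031/125776455, -36288589/100621164, 954163/11978710, 761537/14374452)
c = (0, -7/10, 33/14, 79/70)
Ac = (0, 0, -19/20, 1601/350)
Σ b_i: 154455031/125776455·1 + (-36288589/100621164)·1 + 954163/11978710·1 + 761537/14374452·1 = 1 ✓
b·c: (-36288589/100621164)·(-7/10) + 954163/11978710·33/14 + 761537/14374452·79/70 = 1/2 ✓
b·c²: (-36288589/100621164)·49/100 + 954163/11978710·1089/196 + 761537/14374452·6241/4900 = 1/3 ✓
b·Ac: 954163/11978710·(-19/20) + 761537/14374452·1601/350 = 1/6 ✓
b·c³: (-36288589/100621164)·(-343/1000) + 954163/11978710·35937/2744 + 761537/14374452·493039/343000 = 72962298999/58695679000 ≠ 1/4 ⇒ order 3.
b·(c∘Ac): 954163/11978710·(-627/280) + 761537/14374452·126479/24500 = 2392936937/25155291000 ≠ 1/8
b·Ac²: 954163/11978710·133/200 + 761537/14374452·274651/24500 = 162722671/251552910 ≠ 1/12
b·A²c: 761537/14374452·(-19/10) = -14469203/143744520 ≠ 1/24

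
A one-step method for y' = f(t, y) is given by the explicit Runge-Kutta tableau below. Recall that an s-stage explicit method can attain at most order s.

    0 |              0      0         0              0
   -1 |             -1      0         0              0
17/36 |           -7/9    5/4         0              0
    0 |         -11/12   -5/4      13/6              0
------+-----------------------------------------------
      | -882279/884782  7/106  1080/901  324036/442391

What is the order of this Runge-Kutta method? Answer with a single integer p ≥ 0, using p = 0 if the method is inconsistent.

b = (-882279/884782, 7/106, 1080/901, 324036/442391)
c = (0, -1, 17/36, 0)
Ac = (0, 0, -5/4, 491/216)
Σ b_i: (-882279/884782)·1 + 7/106·1 + 1080/901·1 + 324036/442391·1 = 1 ✓
b·c: 7/106·(-1) + 1080/901·17/36 = 1/2 ✓
b·c²: 7/106·1 + 1080/901·289/1296 = 1/3 ✓
b·Ac: 1080/901·(-5/4) + 324036/442391·491/216 = 1/6 ✓
b·c³: 7/106·(-1) + 1080/901·4913/46656 = 13/216 ≠ 1/4 ⇒ order 3.
b·(c∘Ac): 1080/901·(-85/144) = -75/106 ≠ 1/8
b·Ac²: 1080/901·5/4 + 324036/442391·(-5963/7776) = 99337/106056 ≠ 1/12
b·A²c: 324036/442391·(-65/24) = -1755195/884782 ≠ 1/24

3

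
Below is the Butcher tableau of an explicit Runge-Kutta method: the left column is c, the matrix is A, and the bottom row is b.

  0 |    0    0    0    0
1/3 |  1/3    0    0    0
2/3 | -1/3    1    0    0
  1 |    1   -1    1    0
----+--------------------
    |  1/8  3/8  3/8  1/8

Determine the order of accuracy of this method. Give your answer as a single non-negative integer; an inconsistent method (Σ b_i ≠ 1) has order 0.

b = (1/8, 3/8, 3/8, 1/8)
c = (0, 1/3, 2/3, 1)
Ac = (0, 0, 1/3, 1/3)
Σ b_i: 1/8·1 + 3/8·1 + 3/8·1 + 1/8·1 = 1 ✓
b·c: 3/8·1/3 + 3/8·2/3 + 1/8·1 = 1/2 ✓
b·c²: 3/8·1/9 + 3/8·4/9 + 1/8·1 = 1/3 ✓
b·Ac: 3/8·1/3 + 1/8·1/3 = 1/6 ✓
b·c³: 3/8·1/27 + 3/8·8/27 + 1/8·1 = 1/4 ✓
b·(c∘Ac): 3/8·2/9 + 1/8·1/3 = 1/8 ✓
b·Ac²: 3/8·1/9 + 1/8·1/3 = 1/12 ✓
b·A²c: 1/8·1/3 = 1/24 ✓; 4 stages ⇒ order 4.

4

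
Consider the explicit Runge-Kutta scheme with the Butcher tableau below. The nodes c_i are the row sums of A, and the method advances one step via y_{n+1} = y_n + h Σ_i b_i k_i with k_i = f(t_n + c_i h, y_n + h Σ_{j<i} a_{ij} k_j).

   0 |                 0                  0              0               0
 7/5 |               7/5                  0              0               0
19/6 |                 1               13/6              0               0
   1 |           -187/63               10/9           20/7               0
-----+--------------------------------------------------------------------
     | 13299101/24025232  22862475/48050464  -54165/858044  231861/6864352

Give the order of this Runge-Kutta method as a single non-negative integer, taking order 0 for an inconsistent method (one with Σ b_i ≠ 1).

b = (13299101/24025232, 22862475/48050464, -54165/858044, 231861/6864352)
c = (0, 7/5, 19/6, 1)
Ac = (0, 0, 91/30, 668/63)
Σ b_i: 13299101/24025232·1 + 22862475/48050464·1 + (-54165/858044)·1 + 231861/6864352·1 = 1 ✓
b·c: 22862475/48050464·7/5 + (-54165/858044)·19/6 + 231861/6864352·1 = 1/2 ✓
b·c²: 22862475/48050464·49/25 + (-54165/858044)·361/36 + 231861/6864352·1 = 1/3 ✓
b·Ac: (-54165/858044)·91/30 + 231861/6864352·668/63 = 1/6 ✓
b·c³: 22862475/48050464·343/125 + (-54165/858044)·6859/216 + 231861/6864352·1 = -205468421/308895840 ≠ 1/4 ⇒ order 3.
b·(c∘Ac): (-54165/858044)·1729/180 + 231861/6864352·668/63 = -2555725/10296528 ≠ 1/8
b·Ac²: (-54165/858044)·637/150 + 231861/6864352·1079/35 = 26538889/34321760 ≠ 1/12
b·A²c: 231861/6864352·26/3 = 1004731/3432176 ≠ 1/24

3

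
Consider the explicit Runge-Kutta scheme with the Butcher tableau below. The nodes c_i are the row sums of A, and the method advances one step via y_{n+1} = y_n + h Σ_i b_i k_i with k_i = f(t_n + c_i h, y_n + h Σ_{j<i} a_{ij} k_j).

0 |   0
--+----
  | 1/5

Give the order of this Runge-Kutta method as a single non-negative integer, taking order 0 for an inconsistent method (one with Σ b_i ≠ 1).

b = (1/5)
c = (0)
Σ b_i: 1/5·1 = 1/5 ≠ 1 ⇒ order 0.

0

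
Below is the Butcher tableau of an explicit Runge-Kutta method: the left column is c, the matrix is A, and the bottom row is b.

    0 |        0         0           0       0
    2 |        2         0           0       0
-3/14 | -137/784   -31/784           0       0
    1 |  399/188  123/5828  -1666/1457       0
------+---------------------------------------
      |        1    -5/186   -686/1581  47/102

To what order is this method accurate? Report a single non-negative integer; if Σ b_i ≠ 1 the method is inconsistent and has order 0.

b = (1, -5/186, -686/1581, 47/102)
c = (0, 2, -3/14, 1)
Ac = (0, 0, -31/392, 27/94)
Σ b_i: 1·1 + (-5/186)·1 + (-686/1581)·1 + 47/102·1 = 1 ✓
b·c: (-5/186)·2 + (-686/1581)·(-3/14) + 47/102·1 = 1/2 ✓
b·c²: (-5/186)·4 + (-686/1581)·9/196 + 47/102·1 = 1/3 ✓
b·Ac: (-686/1581)·(-31/392) + 47/102·27/94 = 1/6 ✓
b·c³: (-5/186)·8 + (-686/1581)·(-27/2744) + 47/102·1 = 1/4 ✓
b·(c∘Ac): (-686/1581)·93/5488 + 47/102·27/94 = 1/8 ✓
b·Ac²: (-686/1581)·(-31/196) + 47/102·3/94 = 1/12 ✓
b·A²c: 47/102·17/188 = 1/24 ✓; 4 stages ⇒ order 4.

4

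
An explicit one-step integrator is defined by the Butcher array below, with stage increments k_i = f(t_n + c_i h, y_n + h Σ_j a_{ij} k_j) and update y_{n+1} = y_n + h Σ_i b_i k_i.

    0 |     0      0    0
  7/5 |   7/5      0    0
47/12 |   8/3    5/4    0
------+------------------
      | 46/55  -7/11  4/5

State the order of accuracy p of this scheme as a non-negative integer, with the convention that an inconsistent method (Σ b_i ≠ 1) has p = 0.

1

b = (46/55, -7/11, 4/5)
c = (0, 7/5, 47/12)
Ac = (0, 0, 7/4)
Σ b_i: 46/55·1 + (-7/11)·1 + 4/5·1 = 1 ✓
b·c: (-7/11)·7/5 + 4/5·47/12 = 74/33 ≠ 1/2 ⇒ order 1.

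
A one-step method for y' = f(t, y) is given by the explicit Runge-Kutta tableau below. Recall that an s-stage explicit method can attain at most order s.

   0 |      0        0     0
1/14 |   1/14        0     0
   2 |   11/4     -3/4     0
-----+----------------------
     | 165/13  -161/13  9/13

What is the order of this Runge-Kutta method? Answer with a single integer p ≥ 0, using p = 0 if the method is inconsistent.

2

b = (165/13, -161/13, 9/13)
c = (0, 1/14, 2)
Ac = (0, 0, -3/56)
Σ b_i: 165/13·1 + (-161/13)·1 + 9/13·1 = 1 ✓
b·c: (-161/13)·1/14 + 9/13·2 = 1/2 ✓
b·c²: (-161/13)·1/196 + 9/13·4 = 985/364 ≠ 1/3 ⇒ order 2.
b·Ac: 9/13·(-3/56) = -27/728 ≠ 1/6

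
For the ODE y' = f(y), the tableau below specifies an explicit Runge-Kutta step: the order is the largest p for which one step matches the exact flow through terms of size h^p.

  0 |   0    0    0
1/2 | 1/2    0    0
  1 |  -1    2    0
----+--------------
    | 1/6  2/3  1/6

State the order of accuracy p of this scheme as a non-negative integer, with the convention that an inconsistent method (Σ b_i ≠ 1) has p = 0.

b = (1/6, 2/3, 1/6)
c = (0, 1/2, 1)
Ac = (0, 0, 1)
Σ b_i: 1/6·1 + 2/3·1 + 1/6·1 = 1 ✓
b·c: 2/3·1/2 + 1/6·1 = 1/2 ✓
b·c²: 2/3·1/4 + 1/6·1 = 1/3 ✓
b·Ac: 1/6·1 = 1/6 ✓; 3 stages ⇒ order 3.

3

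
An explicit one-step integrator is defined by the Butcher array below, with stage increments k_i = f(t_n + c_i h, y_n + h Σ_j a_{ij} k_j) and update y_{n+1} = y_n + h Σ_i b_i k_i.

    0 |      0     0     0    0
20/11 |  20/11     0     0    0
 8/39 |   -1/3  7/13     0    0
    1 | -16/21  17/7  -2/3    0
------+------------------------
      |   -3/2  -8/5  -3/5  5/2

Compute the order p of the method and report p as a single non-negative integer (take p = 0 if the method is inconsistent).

b = (-3/2, -8/5, -3/5, 5/2)
c = (0, 20/11, 8/39, 1)
Ac = (0, 0, 140/143, 38548/9009)
Σ b_i: (-3/2)·1 + (-8/5)·1 + (-3/5)·1 + 5/2·1 = -6/5 ≠ 1 ⇒ order 0.

0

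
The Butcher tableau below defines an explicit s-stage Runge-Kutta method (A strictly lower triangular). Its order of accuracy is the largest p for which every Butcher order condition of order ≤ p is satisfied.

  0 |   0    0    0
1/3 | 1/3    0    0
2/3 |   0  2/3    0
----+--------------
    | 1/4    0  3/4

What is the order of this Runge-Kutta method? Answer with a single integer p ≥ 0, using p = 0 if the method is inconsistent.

b = (1/4, 0, 3/4)
c = (0, 1/3, 2/3)
Ac = (0, 0, 2/9)
Σ b_i: 1/4·1 + 3/4·1 = 1 ✓
b·c: 3/4·2/3 = 1/2 ✓
b·c²: 3/4·4/9 = 1/3 ✓
b·Ac: 3/4·2/9 = 1/6 ✓; 3 stages ⇒ order 3.

3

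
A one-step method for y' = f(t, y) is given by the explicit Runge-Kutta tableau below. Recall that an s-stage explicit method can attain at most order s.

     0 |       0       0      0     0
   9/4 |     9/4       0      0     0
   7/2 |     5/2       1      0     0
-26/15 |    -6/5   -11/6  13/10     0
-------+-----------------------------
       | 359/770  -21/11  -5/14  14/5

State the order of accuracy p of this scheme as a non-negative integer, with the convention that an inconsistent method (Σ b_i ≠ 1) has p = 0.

b = (359/770, -21/11, -5/14, 14/5)
c = (0, 9/4, 7/2, -26/15)
Ac = (0, 0, 9/4, 17/40)
Σ b_i: 359/770·1 + (-21/11)·1 + (-5/14)·1 + 14/5·1 = 1 ✓
b·c: (-21/11)·9/4 + (-5/14)·7/2 + 14/5·(-26/15) = -8579/825 ≠ 1/2 ⇒ order 1.

1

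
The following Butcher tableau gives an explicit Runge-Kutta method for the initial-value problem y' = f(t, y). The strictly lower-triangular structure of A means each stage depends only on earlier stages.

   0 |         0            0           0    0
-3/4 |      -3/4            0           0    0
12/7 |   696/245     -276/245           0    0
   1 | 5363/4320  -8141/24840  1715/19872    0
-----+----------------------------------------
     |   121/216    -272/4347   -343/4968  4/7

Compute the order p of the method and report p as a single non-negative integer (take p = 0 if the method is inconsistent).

4

b = (121/216, -272/4347, -343/4968, 4/7)
c = (0, -3/4, 12/7, 1)
Ac = (0, 0, 207/245, 63/160)
Σ b_i: 121/216·1 + (-272/4347)·1 + (-343/4968)·1 + 4/7·1 = 1 ✓
b·c: (-272/4347)·(-3/4) + (-343/4968)·12/7 + 4/7·1 = 1/2 ✓
b·c²: (-272/4347)·9/16 + (-343/4968)·144/49 + 4/7·1 = 1/3 ✓
b·Ac: (-343/4968)·207/245 + 4/7·63/160 = 1/6 ✓
b·c³: (-272/4347)·(-27/64) + (-343/4968)·1728/343 + 4/7·1 = 1/4 ✓
b·(c∘Ac): (-343/4968)·2484/1715 + 4/7·63/160 = 1/8 ✓
b·Ac²: (-343/4968)·(-621/980) + 4/7·133/1920 = 1/12 ✓
b·A²c: 4/7·7/96 = 1/24 ✓; 4 stages ⇒ order 4.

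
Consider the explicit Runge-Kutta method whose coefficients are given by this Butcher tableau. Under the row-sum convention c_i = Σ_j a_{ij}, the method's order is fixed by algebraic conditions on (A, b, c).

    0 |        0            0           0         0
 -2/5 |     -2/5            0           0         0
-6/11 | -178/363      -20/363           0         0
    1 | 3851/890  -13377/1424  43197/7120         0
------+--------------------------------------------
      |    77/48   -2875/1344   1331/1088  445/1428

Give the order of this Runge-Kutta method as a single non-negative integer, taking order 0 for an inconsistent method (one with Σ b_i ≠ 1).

4

b = (77/48, -2875/1344, 1331/1088, 445/1428)
c = (0, -2/5, -6/11, 1)
Ac = (0, 0, 8/363, 399/890)
Σ b_i: 77/48·1 + (-2875/1344)·1 + 1331/1088·1 + 445/1428·1 = 1 ✓
b·c: (-2875/1344)·(-2/5) + 1331/1088·(-6/11) + 445/1428·1 = 1/2 ✓
b·c²: (-2875/1344)·4/25 + 1331/1088·36/121 + 445/1428·1 = 1/3 ✓
b·Ac: 1331/1088·8/363 + 445/1428·399/890 = 1/6 ✓
b·c³: (-2875/1344)·(-8/125) + 1331/1088·(-216/1331) + 445/1428·1 = 1/4 ✓
b·(c∘Ac): 1331/1088·(-16/1331) + 445/1428·399/890 = 1/8 ✓
b·Ac²: 1331/1088·(-16/1815) + 445/1428·672/2225 = 1/12 ✓
b·A²c: 445/1428·119/890 = 1/24 ✓; 4 stages ⇒ order 4.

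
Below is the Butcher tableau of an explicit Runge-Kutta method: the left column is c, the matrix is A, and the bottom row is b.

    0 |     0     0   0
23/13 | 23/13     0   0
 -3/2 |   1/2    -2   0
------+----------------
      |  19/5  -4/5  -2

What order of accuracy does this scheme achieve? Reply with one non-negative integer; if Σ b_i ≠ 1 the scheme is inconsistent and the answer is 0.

1

b = (19/5, -4/5, -2)
c = (0, 23/13, -3/2)
Ac = (0, 0, -46/13)
Σ b_i: 19/5·1 + (-4/5)·1 + (-2)·1 = 1 ✓
b·c: (-4/5)·23/13 + (-2)·(-3/2) = 103/65 ≠ 1/2 ⇒ order 1.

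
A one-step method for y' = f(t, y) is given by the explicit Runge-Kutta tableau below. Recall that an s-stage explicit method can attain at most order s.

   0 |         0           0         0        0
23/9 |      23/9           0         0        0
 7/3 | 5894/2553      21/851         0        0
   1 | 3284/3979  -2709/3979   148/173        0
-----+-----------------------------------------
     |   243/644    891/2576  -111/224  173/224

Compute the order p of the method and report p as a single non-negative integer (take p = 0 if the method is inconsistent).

b = (243/644, 891/2576, -111/224, 173/224)
c = (0, 23/9, 7/3, 1)
Ac = (0, 0, 7/111, 133/519)
Σ b_i: 243/644·1 + 891/2576·1 + (-111/224)·1 + 173/224·1 = 1 ✓
b·c: 891/2576·23/9 + (-111/224)·7/3 + 173/224·1 = 1/2 ✓
b·c²: 891/2576·529/81 + (-111/224)·49/9 + 173/224·1 = 1/3 ✓
b·Ac: (-111/224)·7/111 + 173/224·133/519 = 1/6 ✓
b·c³: 891/2576·12167/729 + (-111/224)·343/27 + 173/224·1 = 1/4 ✓
b·(c∘Ac): (-111/224)·49/333 + 173/224·133/519 = 1/8 ✓
b·Ac²: (-111/224)·161/999 + 173/224·329/1557 = 1/12 ✓
b·A²c: 173/224·28/519 = 1/24 ✓; 4 stages ⇒ order 4.

4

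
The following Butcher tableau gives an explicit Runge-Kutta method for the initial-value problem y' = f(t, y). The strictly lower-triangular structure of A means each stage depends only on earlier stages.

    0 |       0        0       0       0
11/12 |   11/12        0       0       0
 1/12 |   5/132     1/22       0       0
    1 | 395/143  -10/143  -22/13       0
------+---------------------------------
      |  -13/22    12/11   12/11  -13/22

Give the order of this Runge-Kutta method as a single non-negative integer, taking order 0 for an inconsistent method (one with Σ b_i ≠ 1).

b = (-13/22, 12/11, 12/11, -13/22)
c = (0, 11/12, 1/12, 1)
Ac = (0, 0, 1/24, -8/39)
Σ b_i: (-13/22)·1 + 12/11·1 + 12/11·1 + (-13/22)·1 = 1 ✓
b·c: 12/11·11/12 + 12/11·1/12 + (-13/22)·1 = 1/2 ✓
b·c²: 12/11·121/144 + 12/11·1/144 + (-13/22)·1 = 1/3 ✓
b·Ac: 12/11·1/24 + (-13/22)·(-8/39) = 1/6 ✓
b·c³: 12/11·1331/1728 + 12/11·1/1728 + (-13/22)·1 = 1/4 ✓
b·(c∘Ac): 12/11·1/288 + (-13/22)·(-8/39) = 1/8 ✓
b·Ac²: 12/11·11/288 + (-13/22)·(-11/156) = 1/12 ✓
b·A²c: (-13/22)·(-11/156) = 1/24 ✓; 4 stages ⇒ order 4.

4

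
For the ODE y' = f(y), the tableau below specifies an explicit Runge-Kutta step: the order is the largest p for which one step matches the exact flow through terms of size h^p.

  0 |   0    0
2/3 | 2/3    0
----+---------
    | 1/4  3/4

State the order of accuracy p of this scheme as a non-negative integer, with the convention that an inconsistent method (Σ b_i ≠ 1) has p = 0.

2

b = (1/4, 3/4)
c = (0, 2/3)
Σ b_i: 1/4·1 + 3/4·1 = 1 ✓
b·c: 3/4·2/3 = 1/2 ✓; 2 stages ⇒ order 2.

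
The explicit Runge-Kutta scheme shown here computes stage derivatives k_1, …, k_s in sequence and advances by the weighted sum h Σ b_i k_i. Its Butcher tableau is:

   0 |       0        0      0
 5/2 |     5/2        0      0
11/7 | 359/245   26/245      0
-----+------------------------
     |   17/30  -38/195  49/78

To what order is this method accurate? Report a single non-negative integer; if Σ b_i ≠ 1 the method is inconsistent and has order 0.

3

b = (17/30, -38/195, 49/78)
c = (0, 5/2, 11/7)
Ac = (0, 0, 13/49)
Σ b_i: 17/30·1 + (-38/195)·1 + 49/78·1 = 1 ✓
b·c: (-38/195)·5/2 + 49/78·11/7 = 1/2 ✓
b·c²: (-38/195)·25/4 + 49/78·121/49 = 1/3 ✓
b·Ac: 49/78·13/49 = 1/6 ✓; 3 stages ⇒ order 3.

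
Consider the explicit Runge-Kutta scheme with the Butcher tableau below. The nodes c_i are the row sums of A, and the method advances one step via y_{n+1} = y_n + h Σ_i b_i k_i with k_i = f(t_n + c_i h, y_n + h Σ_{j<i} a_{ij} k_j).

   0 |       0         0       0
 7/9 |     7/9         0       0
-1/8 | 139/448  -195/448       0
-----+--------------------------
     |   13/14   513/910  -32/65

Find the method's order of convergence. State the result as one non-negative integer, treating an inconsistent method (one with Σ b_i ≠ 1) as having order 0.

3

b = (13/14, 513/910, -32/65)
c = (0, 7/9, -1/8)
Ac = (0, 0, -65/192)
Σ b_i: 13/14·1 + 513/910·1 + (-32/65)·1 = 1 ✓
b·c: 513/910·7/9 + (-32/65)·(-1/8) = 1/2 ✓
b·c²: 513/910·49/81 + (-32/65)·1/64 = 1/3 ✓
b·Ac: (-32/65)·(-65/192) = 1/6 ✓; 3 stages ⇒ order 3.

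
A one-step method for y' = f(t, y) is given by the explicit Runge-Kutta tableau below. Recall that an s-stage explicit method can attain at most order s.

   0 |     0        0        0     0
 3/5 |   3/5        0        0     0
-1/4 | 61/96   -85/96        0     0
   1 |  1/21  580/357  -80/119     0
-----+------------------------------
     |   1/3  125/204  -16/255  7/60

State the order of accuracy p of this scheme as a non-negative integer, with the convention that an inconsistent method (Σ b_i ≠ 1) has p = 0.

4

b = (1/3, 125/204, -16/255, 7/60)
c = (0, 3/5, -1/4, 1)
Ac = (0, 0, -17/32, 8/7)
Σ b_i: 1/3·1 + 125/204·1 + (-16/255)·1 + 7/60·1 = 1 ✓
b·c: 125/204·3/5 + (-16/255)·(-1/4) + 7/60·1 = 1/2 ✓
b·c²: 125/204·9/25 + (-16/255)·1/16 + 7/60·1 = 1/3 ✓
b·Ac: (-16/255)·(-17/32) + 7/60·8/7 = 1/6 ✓
b·c³: 125/204·27/125 + (-16/255)·(-1/64) + 7/60·1 = 1/4 ✓
b·(c∘Ac): (-16/255)·17/128 + 7/60·8/7 = 1/8 ✓
b·Ac²: (-16/255)·(-51/160) + 7/60·19/35 = 1/12 ✓
b·A²c: 7/60·5/14 = 1/24 ✓; 4 stages ⇒ order 4.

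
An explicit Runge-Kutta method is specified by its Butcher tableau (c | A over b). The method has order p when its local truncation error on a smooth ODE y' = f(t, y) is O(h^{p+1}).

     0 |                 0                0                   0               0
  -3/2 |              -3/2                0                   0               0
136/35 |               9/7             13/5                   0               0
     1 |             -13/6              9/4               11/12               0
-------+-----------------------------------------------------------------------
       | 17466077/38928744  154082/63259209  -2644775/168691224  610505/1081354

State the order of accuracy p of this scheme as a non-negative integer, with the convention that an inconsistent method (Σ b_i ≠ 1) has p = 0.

3

b = (17466077/38928744, 154082/63259209, -2644775/168691224, 610505/1081354)
c = (0, -3/2, 136/35, 1)
Ac = (0, 0, -39/10, 157/840)
Σ b_i: 17466077/38928744·1 + 154082/63259209·1 + (-2644775/168691224)·1 + 610505/1081354·1 = 1 ✓
b·c: 154082/63259209·(-3/2) + (-2644775/168691224)·136/35 + 610505/1081354·1 = 1/2 ✓
b·c²: 154082/63259209·9/4 + (-2644775/168691224)·18496/1225 + 610505/1081354·1 = 1/3 ✓
b·Ac: (-2644775/168691224)·(-39/10) + 610505/1081354·157/840 = 1/6 ✓
b·c³: 154082/63259209·(-27/8) + (-2644775/168691224)·2515456/42875 + 610505/1081354·1 = -82540309/227084340 ≠ 1/4 ⇒ order 3.
b·(c∘Ac): (-2644775/168691224)·(-2652/175) + 610505/1081354·157/840 = 8904655/25952496 ≠ 1/8
b·Ac²: (-2644775/168691224)·117/20 + 610505/1081354·1111499/58800 = 2402657029/227084340 ≠ 1/12
b·A²c: 610505/1081354·(-143/40) = -17460443/8650832 ≠ 1/24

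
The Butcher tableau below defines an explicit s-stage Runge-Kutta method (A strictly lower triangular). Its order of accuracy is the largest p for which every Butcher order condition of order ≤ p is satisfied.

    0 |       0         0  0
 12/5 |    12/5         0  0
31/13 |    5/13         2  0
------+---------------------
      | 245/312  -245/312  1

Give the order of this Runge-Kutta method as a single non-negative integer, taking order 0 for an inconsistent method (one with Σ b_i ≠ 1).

2

b = (245/312, -245/312, 1)
c = (0, 12/5, 31/13)
Ac = (0, 0, 24/5)
Σ b_i: 245/312·1 + (-245/312)·1 + 1·1 = 1 ✓
b·c: (-245/312)·12/5 + 1·31/13 = 1/2 ✓
b·c²: (-245/312)·144/25 + 1·961/169 = 983/845 ≠ 1/3 ⇒ order 2.
b·Ac: 1·24/5 = 24/5 ≠ 1/6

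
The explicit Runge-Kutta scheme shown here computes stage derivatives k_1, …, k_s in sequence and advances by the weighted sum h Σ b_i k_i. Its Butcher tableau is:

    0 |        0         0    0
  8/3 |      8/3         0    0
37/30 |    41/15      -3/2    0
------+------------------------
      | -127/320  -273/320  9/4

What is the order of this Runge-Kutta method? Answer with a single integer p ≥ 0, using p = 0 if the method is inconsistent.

2

b = (-127/320, -273/320, 9/4)
c = (0, 8/3, 37/30)
Ac = (0, 0, -4)
Σ b_i: (-127/320)·1 + (-273/320)·1 + 9/4·1 = 1 ✓
b·c: (-273/320)·8/3 + 9/4·37/30 = 1/2 ✓
b·c²: (-273/320)·64/9 + 9/4·1369/900 = -3173/1200 ≠ 1/3 ⇒ order 2.
b·Ac: 9/4·(-4) = -9 ≠ 1/6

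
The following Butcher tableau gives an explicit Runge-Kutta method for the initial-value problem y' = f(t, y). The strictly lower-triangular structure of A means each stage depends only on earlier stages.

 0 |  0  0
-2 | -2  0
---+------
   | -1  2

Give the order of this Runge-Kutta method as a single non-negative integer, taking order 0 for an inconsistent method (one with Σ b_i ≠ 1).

b = (-1, 2)
c = (0, -2)
Σ b_i: (-1)·1 + 2·1 = 1 ✓
b·c: 2·(-2) = -4 ≠ 1/2 ⇒ order 1.

1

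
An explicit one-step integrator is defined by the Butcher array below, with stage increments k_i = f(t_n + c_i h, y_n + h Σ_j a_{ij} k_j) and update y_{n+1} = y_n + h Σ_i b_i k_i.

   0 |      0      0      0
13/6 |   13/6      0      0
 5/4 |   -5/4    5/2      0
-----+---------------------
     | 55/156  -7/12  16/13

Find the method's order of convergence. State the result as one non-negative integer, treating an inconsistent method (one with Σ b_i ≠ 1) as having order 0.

1

b = (55/156, -7/12, 16/13)
c = (0, 13/6, 5/4)
Ac = (0, 0, 65/12)
Σ b_i: 55/156·1 + (-7/12)·1 + 16/13·1 = 1 ✓
b·c: (-7/12)·13/6 + 16/13·5/4 = 257/936 ≠ 1/2 ⇒ order 1.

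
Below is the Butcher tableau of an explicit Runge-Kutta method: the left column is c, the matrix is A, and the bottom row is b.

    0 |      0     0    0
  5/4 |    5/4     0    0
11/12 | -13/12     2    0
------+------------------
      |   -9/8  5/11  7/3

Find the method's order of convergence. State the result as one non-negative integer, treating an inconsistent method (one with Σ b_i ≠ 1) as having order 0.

0

b = (-9/8, 5/11, 7/3)
c = (0, 5/4, 11/12)
Ac = (0, 0, 5/2)
Σ b_i: (-9/8)·1 + 5/11·1 + 7/3·1 = 439/264 ≠ 1 ⇒ order 0.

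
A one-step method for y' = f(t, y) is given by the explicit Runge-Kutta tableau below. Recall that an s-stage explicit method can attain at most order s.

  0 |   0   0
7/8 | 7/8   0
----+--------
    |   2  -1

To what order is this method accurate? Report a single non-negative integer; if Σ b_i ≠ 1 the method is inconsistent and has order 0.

b = (2, -1)
c = (0, 7/8)
Σ b_i: 2·1 + (-1)·1 = 1 ✓
b·c: (-1)·7/8 = -7/8 ≠ 1/2 ⇒ order 1.

1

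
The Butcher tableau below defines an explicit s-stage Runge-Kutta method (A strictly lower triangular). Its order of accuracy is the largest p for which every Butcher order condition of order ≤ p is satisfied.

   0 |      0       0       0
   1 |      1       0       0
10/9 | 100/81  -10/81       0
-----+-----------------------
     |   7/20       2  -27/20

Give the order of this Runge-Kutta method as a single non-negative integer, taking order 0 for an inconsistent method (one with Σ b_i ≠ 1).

3

b = (7/20, 2, -27/20)
c = (0, 1, 10/9)
Ac = (0, 0, -10/81)
Σ b_i: 7/20·1 + 2·1 + (-27/20)·1 = 1 ✓
b·c: 2·1 + (-27/20)·10/9 = 1/2 ✓
b·c²: 2·1 + (-27/20)·100/81 = 1/3 ✓
b·Ac: (-27/20)·(-10/81) = 1/6 ✓; 3 stages ⇒ order 3.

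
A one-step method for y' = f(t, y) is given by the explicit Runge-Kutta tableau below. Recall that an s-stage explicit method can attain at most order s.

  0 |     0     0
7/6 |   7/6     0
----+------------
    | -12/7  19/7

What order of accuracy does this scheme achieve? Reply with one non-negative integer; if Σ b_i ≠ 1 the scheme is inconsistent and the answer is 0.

1

b = (-12/7, 19/7)
c = (0, 7/6)
Σ b_i: (-12/7)·1 + 19/7·1 = 1 ✓
b·c: 19/7·7/6 = 19/6 ≠ 1/2 ⇒ order 1.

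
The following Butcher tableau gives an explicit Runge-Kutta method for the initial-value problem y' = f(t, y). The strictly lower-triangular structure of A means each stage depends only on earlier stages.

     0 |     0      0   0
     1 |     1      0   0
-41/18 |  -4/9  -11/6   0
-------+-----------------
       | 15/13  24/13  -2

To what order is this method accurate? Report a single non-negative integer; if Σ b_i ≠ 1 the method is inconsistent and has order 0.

b = (15/13, 24/13, -2)
c = (0, 1, -41/18)
Ac = (0, 0, -11/6)
Σ b_i: 15/13·1 + 24/13·1 + (-2)·1 = 1 ✓
b·c: 24/13·1 + (-2)·(-41/18) = 749/117 ≠ 1/2 ⇒ order 1.

1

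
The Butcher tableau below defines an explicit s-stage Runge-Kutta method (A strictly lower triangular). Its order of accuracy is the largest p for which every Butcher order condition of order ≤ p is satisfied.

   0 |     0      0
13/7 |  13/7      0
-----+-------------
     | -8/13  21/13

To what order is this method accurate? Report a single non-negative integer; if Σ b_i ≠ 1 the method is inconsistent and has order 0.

b = (-8/13, 21/13)
c = (0, 13/7)
Σ b_i: (-8/13)·1 + 21/13·1 = 1 ✓
b·c: 21/13·13/7 = 3 ≠ 1/2 ⇒ order 1.

1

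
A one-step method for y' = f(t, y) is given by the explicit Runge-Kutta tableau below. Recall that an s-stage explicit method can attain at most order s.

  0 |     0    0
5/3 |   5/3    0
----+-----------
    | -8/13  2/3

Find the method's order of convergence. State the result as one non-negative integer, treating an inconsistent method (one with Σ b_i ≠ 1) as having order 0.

b = (-8/13, 2/3)
c = (0, 5/3)
Σ b_i: (-8/13)·1 + 2/3·1 = 2/39 ≠ 1 ⇒ order 0.

0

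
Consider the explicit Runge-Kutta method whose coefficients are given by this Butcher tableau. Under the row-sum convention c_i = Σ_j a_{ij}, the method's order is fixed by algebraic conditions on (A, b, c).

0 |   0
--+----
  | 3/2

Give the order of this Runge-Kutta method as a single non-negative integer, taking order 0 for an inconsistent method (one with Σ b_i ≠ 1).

b = (3/2)
c = (0)
Σ b_i: 3/2·1 = 3/2 ≠ 1 ⇒ order 0.

0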